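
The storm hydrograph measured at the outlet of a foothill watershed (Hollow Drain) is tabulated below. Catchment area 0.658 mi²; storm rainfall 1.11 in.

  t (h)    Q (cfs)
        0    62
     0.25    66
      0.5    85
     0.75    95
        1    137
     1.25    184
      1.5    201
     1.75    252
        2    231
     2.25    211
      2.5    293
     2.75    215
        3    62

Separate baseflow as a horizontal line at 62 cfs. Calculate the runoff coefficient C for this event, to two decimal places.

C ≈ 0.68

ΣQ_DR = 1288 cfs; V = ΣQ_DR·Δt = 1.159 × 10^6 ft³.
Runoff depth d = V / A = 0.7583 in.
C = d / P = 0.7583 / 1.11 = 0.68.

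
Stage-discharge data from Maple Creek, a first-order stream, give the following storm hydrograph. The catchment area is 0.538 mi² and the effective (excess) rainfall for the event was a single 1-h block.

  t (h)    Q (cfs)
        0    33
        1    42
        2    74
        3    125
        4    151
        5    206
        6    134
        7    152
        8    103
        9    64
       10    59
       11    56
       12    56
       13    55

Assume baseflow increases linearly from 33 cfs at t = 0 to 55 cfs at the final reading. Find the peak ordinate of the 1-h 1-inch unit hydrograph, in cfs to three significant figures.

U_p ≈ 82.3 cfs

Direct runoff: 0.00, 7.31, 37.62, 86.92, 111.23, 164.54, 90.85, 107.15, 56.46, 15.77, 9.08, 4.38, 2.69, 0.00 cfs; ΣQ_DR = 694.0 cfs, peak = 164.54 cfs.
Runoff depth d = ΣQ_DR·Δt / A = 694.0 × 3600 / (0.538 mi²) = 1.999 in.
The 1-inch UH is the DRH scaled by (1 in)/d, so U_p = 164.54 × 1/1.999 = 82.3 cfs.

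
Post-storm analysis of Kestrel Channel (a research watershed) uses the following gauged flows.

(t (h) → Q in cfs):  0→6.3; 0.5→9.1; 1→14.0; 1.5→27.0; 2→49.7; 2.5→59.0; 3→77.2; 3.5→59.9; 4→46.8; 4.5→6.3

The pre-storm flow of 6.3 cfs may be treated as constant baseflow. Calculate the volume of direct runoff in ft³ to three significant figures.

Direct-runoff ordinates (Q − Q_b): 0.0, 2.8, 7.7, 20.7, 43.4, 52.7, 70.9, 53.6, 40.5, 0.0 cfs.
ΣQ_DR = 292.3 cfs.
With Δt = 0.5 h = 1800 s, V = ΣQ_DR · Δt = 292.3 × 1800 = 5.26 × 10^5 ft³.

V ≈ 5.26 × 10^5 ft³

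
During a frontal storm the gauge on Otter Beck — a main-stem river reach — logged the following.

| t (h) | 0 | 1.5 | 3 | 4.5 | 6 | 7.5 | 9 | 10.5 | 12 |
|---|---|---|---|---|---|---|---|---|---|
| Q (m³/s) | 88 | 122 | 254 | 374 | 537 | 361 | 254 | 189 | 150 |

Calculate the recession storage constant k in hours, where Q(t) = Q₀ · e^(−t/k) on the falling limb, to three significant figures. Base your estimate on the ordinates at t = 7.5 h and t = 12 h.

k ≈ 5.12 h

On the falling limb, Q drops from 361 to 150 m³/s between t = 7.5 h and t = 12 h (Δt = 4.5 h).
k = −Δt / ln(Q₂/Q₁) = −4.5 / ln(150/361) = 5.12 h.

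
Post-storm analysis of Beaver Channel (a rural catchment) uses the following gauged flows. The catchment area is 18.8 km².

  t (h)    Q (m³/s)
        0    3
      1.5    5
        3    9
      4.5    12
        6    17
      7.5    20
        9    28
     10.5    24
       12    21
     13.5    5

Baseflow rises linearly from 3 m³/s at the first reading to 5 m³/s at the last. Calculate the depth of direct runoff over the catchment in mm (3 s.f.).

Direct runoff: 0.00, 1.78, 5.56, 8.33, 13.11, 15.89, 23.67, 19.44, 16.22, 0.00 m³/s; ΣQ_DR = 104.0 m³/s.
V = ΣQ_DR · Δt = 104.0 × 5400 s = 5.616 × 10^5 m³.
Over A = 18.8 km², depth = V / A = 29.9 mm.

d ≈ 29.9 mm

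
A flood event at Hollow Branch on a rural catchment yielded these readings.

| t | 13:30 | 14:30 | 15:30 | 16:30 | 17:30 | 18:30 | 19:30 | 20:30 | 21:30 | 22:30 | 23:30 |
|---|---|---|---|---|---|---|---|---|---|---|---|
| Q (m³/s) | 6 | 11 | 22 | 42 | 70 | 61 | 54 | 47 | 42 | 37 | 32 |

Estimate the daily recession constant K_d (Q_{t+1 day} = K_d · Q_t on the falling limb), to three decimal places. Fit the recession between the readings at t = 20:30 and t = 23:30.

K_d ≈ 0.046

Between t = 20:30 and t = 23:30 the flow falls from 47 to 32 m³/s over 3×1 h = 3 h.
Per-interval ratio K = (32/47)^(1/3) = 0.8797; K_d = K^(24/1) = 0.046.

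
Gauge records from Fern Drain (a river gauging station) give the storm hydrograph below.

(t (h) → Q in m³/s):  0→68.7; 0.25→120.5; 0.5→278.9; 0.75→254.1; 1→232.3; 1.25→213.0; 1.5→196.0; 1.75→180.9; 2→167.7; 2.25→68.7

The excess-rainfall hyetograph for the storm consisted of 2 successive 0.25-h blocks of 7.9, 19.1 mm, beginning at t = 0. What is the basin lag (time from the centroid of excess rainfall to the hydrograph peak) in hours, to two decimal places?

Centroid of excess rainfall: t_c = Σ P_i·t̄_i / ΣP_i = 0.3019 h (block centres at 0.125, 0.375 h).
Hydrograph peak occurs at t = 0.5 h, so basin lag t_L = 0.5 − 0.3019 = 0.20 h.

t_L ≈ 0.20 h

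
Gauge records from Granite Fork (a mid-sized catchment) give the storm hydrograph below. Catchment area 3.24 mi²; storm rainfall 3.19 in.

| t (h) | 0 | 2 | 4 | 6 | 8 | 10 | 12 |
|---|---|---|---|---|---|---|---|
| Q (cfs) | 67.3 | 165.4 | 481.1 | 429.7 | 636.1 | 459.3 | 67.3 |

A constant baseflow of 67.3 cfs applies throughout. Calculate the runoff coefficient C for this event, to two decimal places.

ΣQ_DR = 1835 cfs; V = ΣQ_DR·Δt = 1.321 × 10^7 ft³.
Runoff depth d = V / A = 1.755 in.
C = d / P = 1.755 / 3.19 = 0.55.

C ≈ 0.55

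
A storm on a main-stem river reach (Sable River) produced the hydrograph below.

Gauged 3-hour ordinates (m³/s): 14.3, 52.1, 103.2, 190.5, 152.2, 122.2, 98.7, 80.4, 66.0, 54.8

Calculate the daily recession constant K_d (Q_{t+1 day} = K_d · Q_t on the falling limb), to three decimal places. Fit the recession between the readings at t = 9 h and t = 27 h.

Between t = 9 h and t = 27 h the flow falls from 190.5 to 54.8 m³/s over 6×3 h = 18 h.
Per-interval ratio K = (54.8/190.5)^(1/6) = 0.8125; K_d = K^(24/3) = 0.190.

K_d ≈ 0.190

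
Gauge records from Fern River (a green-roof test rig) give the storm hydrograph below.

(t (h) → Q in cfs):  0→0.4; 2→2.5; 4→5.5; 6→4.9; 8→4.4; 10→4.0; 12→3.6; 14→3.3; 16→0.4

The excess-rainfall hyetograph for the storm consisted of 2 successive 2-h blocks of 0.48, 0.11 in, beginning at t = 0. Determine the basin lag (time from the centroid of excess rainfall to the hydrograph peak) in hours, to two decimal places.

t_L ≈ 2.63 h

Centroid of excess rainfall: t_c = Σ P_i·t̄_i / ΣP_i = 1.3729 h (block centres at 1, 3 h).
Hydrograph peak occurs at t = 4 h, so basin lag t_L = 4 − 1.3729 = 2.63 h.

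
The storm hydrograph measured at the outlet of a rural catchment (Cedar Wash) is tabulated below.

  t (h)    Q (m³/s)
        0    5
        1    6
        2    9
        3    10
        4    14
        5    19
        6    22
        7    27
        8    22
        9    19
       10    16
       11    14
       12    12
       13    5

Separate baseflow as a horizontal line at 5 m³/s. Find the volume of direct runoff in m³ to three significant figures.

V ≈ 4.68 × 10^5 m³

Direct-runoff ordinates (Q − Q_b): 0.0, 1.0, 4.0, 5.0, 9.0, 14.0, 17.0, 22.0, 17.0, 14.0, 11.0, 9.0, 7.0, 0.0 m³/s.
ΣQ_DR = 130.0 m³/s.
With Δt = 1 h = 3600 s, V = ΣQ_DR · Δt = 130.0 × 3600 = 4.68 × 10^5 m³.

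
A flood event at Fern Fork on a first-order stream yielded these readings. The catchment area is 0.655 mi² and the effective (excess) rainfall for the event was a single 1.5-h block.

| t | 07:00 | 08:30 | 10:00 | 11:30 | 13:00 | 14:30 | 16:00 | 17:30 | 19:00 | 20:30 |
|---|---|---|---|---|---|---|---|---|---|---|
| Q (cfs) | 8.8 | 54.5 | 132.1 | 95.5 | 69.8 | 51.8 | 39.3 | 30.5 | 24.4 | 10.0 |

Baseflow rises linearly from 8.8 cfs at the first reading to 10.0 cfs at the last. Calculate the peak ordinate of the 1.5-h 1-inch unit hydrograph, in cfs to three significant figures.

U_p ≈ 82.0 cfs

Direct runoff: 0.00, 45.57, 123.03, 86.30, 60.47, 42.33, 29.70, 20.77, 14.53, 0.00 cfs; ΣQ_DR = 422.7 cfs, peak = 123.03 cfs.
Runoff depth d = ΣQ_DR·Δt / A = 422.7 × 5400 / (0.655 mi²) = 1.500 in.
The 1-inch UH is the DRH scaled by (1 in)/d, so U_p = 123.03 × 1/1.500 = 82.0 cfs.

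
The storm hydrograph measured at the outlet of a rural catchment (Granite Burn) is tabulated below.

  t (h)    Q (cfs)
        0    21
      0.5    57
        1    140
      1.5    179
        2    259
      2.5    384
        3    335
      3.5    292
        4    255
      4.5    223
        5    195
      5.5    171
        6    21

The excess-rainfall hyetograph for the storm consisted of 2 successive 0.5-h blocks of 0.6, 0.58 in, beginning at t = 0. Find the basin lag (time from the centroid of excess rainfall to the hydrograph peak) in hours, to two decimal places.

t_L ≈ 2.00 h

Centroid of excess rainfall: t_c = Σ P_i·t̄_i / ΣP_i = 0.4958 h (block centres at 0.25, 0.75 h).
Hydrograph peak occurs at t = 2.5 h, so basin lag t_L = 2.5 − 0.4958 = 2.00 h.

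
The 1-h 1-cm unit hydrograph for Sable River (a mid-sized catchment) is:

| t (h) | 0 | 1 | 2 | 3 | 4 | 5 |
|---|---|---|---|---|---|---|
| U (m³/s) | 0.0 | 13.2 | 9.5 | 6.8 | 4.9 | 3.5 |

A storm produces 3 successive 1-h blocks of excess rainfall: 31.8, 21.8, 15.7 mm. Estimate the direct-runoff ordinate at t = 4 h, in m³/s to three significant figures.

Q ≈ 45.3 m³/s

By discrete convolution, Q_j = Σ (P_i / 10 mm) · U_{j−i}.
At t = 4 h (j=4): Q = (31.8/10)·4.9 + (21.8/10)·6.8 + (15.7/10)·9.5 = 45.3 m³/s.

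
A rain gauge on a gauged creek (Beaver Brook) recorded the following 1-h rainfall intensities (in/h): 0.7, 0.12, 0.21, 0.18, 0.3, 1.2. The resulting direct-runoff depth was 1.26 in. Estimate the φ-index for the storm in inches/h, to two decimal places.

φ ≈ 0.32 in/h

Only the 2 blocks with intensity above φ contribute runoff: 0.7, 1.2 in/h.
Σ(I−φ)·Δt = d  ⇒  (0.7+1.2 − 2φ)·1 = 1.26
φ = (1.900 − 1.26/1) / 2 = 0.32 in/h.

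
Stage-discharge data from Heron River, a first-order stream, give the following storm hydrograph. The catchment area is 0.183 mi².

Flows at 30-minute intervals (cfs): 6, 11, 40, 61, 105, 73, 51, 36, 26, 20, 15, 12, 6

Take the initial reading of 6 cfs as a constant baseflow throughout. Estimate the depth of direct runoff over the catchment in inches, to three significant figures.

Direct runoff: 0.0, 5.0, 34.0, 55.0, 99.0, 67.0, 45.0, 30.0, 20.0, 14.0, 9.0, 6.0, 0.0 cfs; ΣQ_DR = 384.0 cfs.
V = ΣQ_DR · Δt = 384.0 × 1800 s = 6.912 × 10^5 ft³.
Over A = 0.183 mi², depth = V / A = 1.63 in.

d ≈ 1.63 in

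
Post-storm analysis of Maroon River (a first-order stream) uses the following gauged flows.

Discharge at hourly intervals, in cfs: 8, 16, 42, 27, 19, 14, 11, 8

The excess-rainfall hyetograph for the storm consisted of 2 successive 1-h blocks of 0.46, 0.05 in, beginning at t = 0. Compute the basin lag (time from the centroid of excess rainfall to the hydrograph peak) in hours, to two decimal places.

t_L ≈ 1.40 h

Centroid of excess rainfall: t_c = Σ P_i·t̄_i / ΣP_i = 0.5980 h (block centres at 0.5, 1.5 h).
Hydrograph peak occurs at t = 2 h, so basin lag t_L = 2 − 0.5980 = 1.40 h.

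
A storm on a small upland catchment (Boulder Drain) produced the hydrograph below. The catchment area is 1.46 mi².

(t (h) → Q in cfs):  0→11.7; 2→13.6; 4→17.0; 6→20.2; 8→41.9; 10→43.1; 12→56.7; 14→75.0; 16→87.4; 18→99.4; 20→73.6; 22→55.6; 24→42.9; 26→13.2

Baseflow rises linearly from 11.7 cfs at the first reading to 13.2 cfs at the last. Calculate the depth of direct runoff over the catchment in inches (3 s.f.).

d ≈ 1.01 in

Direct runoff: 0.00, 1.78, 5.07, 8.15, 29.74, 30.82, 44.31, 62.49, 74.78, 86.66, 60.75, 42.63, 29.82, 0.00 cfs; ΣQ_DR = 477.0 cfs.
V = ΣQ_DR · Δt = 477.0 × 7200 s = 3.434 × 10^6 ft³.
Over A = 1.46 mi², depth = V / A = 1.01 in.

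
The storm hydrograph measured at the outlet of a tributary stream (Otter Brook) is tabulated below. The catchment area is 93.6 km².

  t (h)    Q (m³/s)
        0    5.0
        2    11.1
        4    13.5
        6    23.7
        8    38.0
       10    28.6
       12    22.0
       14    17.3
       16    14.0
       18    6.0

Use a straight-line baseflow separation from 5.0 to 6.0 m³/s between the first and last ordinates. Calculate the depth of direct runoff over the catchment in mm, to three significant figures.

Direct runoff: 0.00, 5.99, 8.28, 18.37, 32.56, 23.04, 16.33, 11.52, 8.11, 0.00 m³/s; ΣQ_DR = 124.2 m³/s.
V = ΣQ_DR · Δt = 124.2 × 7200 s = 8.942 × 10^5 m³.
Over A = 93.6 km², depth = V / A = 9.55 mm.

d ≈ 9.55 mm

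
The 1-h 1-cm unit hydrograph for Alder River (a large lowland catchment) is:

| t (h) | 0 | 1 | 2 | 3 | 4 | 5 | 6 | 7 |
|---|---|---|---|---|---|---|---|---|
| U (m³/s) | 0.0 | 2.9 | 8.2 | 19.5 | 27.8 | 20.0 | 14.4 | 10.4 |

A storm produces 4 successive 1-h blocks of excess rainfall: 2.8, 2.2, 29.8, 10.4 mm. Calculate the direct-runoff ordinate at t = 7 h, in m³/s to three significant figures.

Q ≈ 94.6 m³/s

By discrete convolution, Q_j = Σ (P_i / 10 mm) · U_{j−i}.
At t = 7 h (j=7): Q = (2.8/10)·10.4 + (2.2/10)·14.4 + (29.8/10)·20.0 + (10.4/10)·27.8 = 94.6 m³/s.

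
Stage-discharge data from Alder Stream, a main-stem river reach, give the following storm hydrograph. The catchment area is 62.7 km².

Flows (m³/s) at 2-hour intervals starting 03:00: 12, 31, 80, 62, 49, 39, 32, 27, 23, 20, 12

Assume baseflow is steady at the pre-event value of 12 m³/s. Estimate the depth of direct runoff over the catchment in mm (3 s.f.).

d ≈ 29.3 mm

Direct runoff: 0.0, 19.0, 68.0, 50.0, 37.0, 27.0, 20.0, 15.0, 11.0, 8.0, 0.0 m³/s; ΣQ_DR = 255.0 m³/s.
V = ΣQ_DR · Δt = 255.0 × 7200 s = 1.836 × 10^6 m³.
Over A = 62.7 km², depth = V / A = 29.3 mm.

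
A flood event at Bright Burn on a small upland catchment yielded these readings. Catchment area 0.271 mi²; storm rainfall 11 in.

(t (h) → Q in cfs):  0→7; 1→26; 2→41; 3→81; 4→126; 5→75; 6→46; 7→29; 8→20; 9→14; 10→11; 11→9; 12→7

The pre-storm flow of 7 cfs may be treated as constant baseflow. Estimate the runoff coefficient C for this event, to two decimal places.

ΣQ_DR = 401.0 cfs; V = ΣQ_DR·Δt = 1.444 × 10^6 ft³.
Runoff depth d = V / A = 2.293 in.
C = d / P = 2.293 / 11 = 0.21.

C ≈ 0.21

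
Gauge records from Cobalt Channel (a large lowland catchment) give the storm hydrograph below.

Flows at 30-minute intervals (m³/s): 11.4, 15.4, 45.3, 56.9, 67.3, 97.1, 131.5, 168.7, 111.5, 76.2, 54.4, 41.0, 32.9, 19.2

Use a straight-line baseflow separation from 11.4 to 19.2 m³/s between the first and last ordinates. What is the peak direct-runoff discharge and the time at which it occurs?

Q_p = 153.10 m³/s at t = 3.5 h

Subtracting baseflow gives direct-runoff ordinates: 0.00, 3.40, 32.70, 43.70, 53.50, 82.70, 116.50, 153.10, 95.30, 59.40, 37.00, 23.00, 14.30, 0.00 m³/s.
The maximum is 153.10 m³/s, occurring at the reading for t = 3.5 h.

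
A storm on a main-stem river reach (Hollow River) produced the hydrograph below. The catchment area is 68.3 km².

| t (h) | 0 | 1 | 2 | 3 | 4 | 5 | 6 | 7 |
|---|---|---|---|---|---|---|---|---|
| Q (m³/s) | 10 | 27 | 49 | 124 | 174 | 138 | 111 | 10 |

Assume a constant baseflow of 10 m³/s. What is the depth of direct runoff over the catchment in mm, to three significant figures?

Direct runoff: 0.0, 17.0, 39.0, 114.0, 164.0, 128.0, 101.0, 0.0 m³/s; ΣQ_DR = 563.0 m³/s.
V = ΣQ_DR · Δt = 563.0 × 3600 s = 2.027 × 10^6 m³.
Over A = 68.3 km², depth = V / A = 29.7 mm.

d ≈ 29.7 mm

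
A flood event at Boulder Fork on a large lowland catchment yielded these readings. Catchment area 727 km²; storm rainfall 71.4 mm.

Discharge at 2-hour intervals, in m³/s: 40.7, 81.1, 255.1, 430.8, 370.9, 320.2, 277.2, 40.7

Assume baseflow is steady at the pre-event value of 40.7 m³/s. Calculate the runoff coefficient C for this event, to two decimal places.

C ≈ 0.21

ΣQ_DR = 1491 m³/s; V = ΣQ_DR·Δt = 1.074 × 10^7 m³.
Runoff depth d = V / A = 14.77 mm.
C = d / P = 14.77 / 71.4 = 0.21.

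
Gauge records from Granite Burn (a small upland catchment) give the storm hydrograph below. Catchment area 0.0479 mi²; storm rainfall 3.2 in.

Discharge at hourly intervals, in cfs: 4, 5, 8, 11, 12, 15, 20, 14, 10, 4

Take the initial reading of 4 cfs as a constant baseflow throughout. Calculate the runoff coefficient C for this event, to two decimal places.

ΣQ_DR = 63.00 cfs; V = ΣQ_DR·Δt = 2.268 × 10^5 ft³.
Runoff depth d = V / A = 2.038 in.
C = d / P = 2.038 / 3.2 = 0.64.

C ≈ 0.64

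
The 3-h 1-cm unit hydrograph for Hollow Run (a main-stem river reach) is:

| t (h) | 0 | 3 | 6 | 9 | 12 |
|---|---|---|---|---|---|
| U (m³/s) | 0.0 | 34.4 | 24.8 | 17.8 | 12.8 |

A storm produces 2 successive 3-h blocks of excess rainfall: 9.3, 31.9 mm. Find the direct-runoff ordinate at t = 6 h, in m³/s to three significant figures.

Q ≈ 133 m³/s

By discrete convolution, Q_j = Σ (P_i / 10 mm) · U_{j−i}.
At t = 6 h (j=2): Q = (9.3/10)·24.8 + (31.9/10)·34.4 = 133 m³/s.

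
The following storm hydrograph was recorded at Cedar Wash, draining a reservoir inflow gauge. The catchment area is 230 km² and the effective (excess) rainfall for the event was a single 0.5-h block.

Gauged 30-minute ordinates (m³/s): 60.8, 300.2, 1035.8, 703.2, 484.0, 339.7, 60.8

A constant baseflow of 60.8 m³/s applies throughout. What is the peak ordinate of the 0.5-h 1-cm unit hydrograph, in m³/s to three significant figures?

U_p ≈ 487 m³/s

Direct runoff: 0.0, 239.4, 975.0, 642.4, 423.2, 278.9, 0.0 m³/s; ΣQ_DR = 2559 m³/s, peak = 975.0 m³/s.
Runoff depth d = ΣQ_DR·Δt / A = 2559 × 1800 / (230 km²) = 20.03 mm.
The 1-cm UH is the DRH scaled by (10 mm)/d, so U_p = 975.0 × 10/20.03 = 487 m³/s.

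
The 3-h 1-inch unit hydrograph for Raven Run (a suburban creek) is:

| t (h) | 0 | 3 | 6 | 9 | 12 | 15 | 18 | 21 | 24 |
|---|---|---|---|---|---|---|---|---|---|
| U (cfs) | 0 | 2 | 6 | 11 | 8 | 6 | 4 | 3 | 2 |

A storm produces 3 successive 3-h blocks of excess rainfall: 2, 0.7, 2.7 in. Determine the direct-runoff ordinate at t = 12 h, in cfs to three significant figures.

Q ≈ 39.9 cfs

By discrete convolution, Q_j = Σ (P_i / 1 in) · U_{j−i}.
At t = 12 h (j=4): Q = (2/1)·8 + (0.7/1)·11 + (2.7/1)·6 = 39.9 cfs.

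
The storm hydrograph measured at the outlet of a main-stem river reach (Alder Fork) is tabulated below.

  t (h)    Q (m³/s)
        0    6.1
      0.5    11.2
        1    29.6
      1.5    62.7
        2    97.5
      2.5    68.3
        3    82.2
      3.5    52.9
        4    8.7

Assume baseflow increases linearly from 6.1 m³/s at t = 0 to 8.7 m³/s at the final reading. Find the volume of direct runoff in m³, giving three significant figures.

Direct-runoff ordinates (Q − Q_b): 0.00, 4.78, 22.85, 55.62, 90.10, 60.58, 74.15, 44.52, 0.00 m³/s.
ΣQ_DR = 352.6 m³/s.
With Δt = 0.5 h = 1800 s, V = ΣQ_DR · Δt = 352.6 × 1800 = 6.35 × 10^5 m³.

V ≈ 6.35 × 10^5 m³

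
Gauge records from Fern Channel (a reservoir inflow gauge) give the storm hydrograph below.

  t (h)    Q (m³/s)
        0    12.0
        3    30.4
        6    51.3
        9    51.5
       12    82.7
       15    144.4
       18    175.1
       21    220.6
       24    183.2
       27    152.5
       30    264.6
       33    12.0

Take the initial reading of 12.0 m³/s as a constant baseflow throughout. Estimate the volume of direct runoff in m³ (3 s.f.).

Direct-runoff ordinates (Q − Q_b): 0.0, 18.4, 39.3, 39.5, 70.7, 132.4, 163.1, 208.6, 171.2, 140.5, 252.6, 0.0 m³/s.
ΣQ_DR = 1236 m³/s.
With Δt = 3 h = 10800 s, V = ΣQ_DR · Δt = 1236 × 10800 = 1.34 × 10^7 m³.

V ≈ 1.34 × 10^7 m³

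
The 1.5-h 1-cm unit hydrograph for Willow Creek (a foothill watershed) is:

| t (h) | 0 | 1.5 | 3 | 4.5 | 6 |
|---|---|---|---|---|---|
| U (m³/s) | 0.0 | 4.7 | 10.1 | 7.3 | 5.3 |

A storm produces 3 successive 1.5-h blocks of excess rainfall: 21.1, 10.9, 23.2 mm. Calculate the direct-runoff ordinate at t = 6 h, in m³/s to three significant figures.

Q ≈ 42.6 m³/s

By discrete convolution, Q_j = Σ (P_i / 10 mm) · U_{j−i}.
At t = 6 h (j=4): Q = (21.1/10)·5.3 + (10.9/10)·7.3 + (23.2/10)·10.1 = 42.6 m³/s.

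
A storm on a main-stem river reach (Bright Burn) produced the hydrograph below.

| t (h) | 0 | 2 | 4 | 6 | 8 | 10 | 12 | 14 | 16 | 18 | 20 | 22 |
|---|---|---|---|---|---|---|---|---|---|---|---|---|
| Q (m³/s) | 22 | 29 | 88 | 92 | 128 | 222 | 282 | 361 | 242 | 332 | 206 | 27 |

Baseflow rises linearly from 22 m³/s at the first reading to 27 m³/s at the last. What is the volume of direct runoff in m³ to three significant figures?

Direct-runoff ordinates (Q − Q_b): 0.00, 6.55, 65.09, 68.64, 104.18, 197.73, 257.27, 335.82, 216.36, 305.91, 179.45, 0.00 m³/s.
ΣQ_DR = 1737 m³/s.
With Δt = 2 h = 7200 s, V = ΣQ_DR · Δt = 1737 × 7200 = 1.25 × 10^7 m³.

V ≈ 1.25 × 10^7 m³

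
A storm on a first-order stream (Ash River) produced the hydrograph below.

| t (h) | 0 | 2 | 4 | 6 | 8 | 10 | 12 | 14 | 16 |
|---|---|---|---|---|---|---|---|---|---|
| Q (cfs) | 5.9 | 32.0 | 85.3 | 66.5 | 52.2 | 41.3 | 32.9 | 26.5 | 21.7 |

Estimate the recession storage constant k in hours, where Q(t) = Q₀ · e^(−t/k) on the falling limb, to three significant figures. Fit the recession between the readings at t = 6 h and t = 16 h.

On the falling limb, Q drops from 66.5 to 21.7 cfs between t = 6 h and t = 16 h (Δt = 10 h).
k = −Δt / ln(Q₂/Q₁) = −10 / ln(21.7/66.5) = 8.93 h.

k ≈ 8.93 h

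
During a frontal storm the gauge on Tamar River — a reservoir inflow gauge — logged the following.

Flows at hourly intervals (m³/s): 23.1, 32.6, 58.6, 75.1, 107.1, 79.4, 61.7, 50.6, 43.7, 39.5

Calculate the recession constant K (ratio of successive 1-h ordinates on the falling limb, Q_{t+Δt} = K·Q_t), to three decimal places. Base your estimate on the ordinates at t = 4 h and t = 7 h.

Using the recession-limb readings at t = 4 h and t = 7 h: Q falls from 107.1 to 50.6 m³/s over 3 intervals.
K = (Q₂/Q₁)^(1/3) = (50.6/107.1)^(1/3) = 0.779.

K ≈ 0.779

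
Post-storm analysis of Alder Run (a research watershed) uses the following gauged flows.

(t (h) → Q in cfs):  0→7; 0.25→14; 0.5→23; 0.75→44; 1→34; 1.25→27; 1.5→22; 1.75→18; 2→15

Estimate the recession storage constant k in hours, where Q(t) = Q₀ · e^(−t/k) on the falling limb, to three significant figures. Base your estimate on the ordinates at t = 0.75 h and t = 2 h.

On the falling limb, Q drops from 44 to 15 cfs between t = 0.75 h and t = 2 h (Δt = 1.25 h).
k = −Δt / ln(Q₂/Q₁) = −1.25 / ln(15/44) = 1.16 h.

k ≈ 1.16 h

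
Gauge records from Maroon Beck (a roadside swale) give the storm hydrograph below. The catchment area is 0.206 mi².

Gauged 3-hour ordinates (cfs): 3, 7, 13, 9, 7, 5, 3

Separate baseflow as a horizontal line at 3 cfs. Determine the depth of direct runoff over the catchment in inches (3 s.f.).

d ≈ 0.587 in

Direct runoff: 0.0, 4.0, 10.0, 6.0, 4.0, 2.0, 0.0 cfs; ΣQ_DR = 26.00 cfs.
V = ΣQ_DR · Δt = 26.00 × 10800 s = 2.808 × 10^5 ft³.
Over A = 0.206 mi², depth = V / A = 0.587 in.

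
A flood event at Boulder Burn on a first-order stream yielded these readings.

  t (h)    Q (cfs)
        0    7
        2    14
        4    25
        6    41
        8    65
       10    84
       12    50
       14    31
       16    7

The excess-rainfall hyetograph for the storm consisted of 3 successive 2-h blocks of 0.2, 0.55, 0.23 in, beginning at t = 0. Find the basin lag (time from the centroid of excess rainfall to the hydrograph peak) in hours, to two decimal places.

Centroid of excess rainfall: t_c = Σ P_i·t̄_i / ΣP_i = 3.0612 h (block centres at 1, 3, 5 h).
Hydrograph peak occurs at t = 10 h, so basin lag t_L = 10 − 3.0612 = 6.94 h.

t_L ≈ 6.94 h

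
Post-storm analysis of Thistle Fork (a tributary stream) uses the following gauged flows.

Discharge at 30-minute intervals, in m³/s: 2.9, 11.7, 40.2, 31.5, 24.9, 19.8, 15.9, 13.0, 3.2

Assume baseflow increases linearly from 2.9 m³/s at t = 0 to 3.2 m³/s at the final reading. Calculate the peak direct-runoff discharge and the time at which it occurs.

Q_p = 37.23 m³/s at t = 1 h

Subtracting baseflow gives direct-runoff ordinates: 0.00, 8.76, 37.23, 28.49, 21.85, 16.71, 12.78, 9.84, 0.00 m³/s.
The maximum is 37.23 m³/s, occurring at the reading for t = 1 h.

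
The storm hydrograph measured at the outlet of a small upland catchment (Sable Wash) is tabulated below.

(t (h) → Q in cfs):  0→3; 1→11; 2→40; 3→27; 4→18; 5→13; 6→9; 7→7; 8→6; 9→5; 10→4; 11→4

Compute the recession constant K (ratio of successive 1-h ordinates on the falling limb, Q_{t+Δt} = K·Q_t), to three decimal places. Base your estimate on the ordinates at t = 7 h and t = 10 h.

K ≈ 0.830

Using the recession-limb readings at t = 7 h and t = 10 h: Q falls from 7 to 4 cfs over 3 intervals.
K = (Q₂/Q₁)^(1/3) = (4/7)^(1/3) = 0.830.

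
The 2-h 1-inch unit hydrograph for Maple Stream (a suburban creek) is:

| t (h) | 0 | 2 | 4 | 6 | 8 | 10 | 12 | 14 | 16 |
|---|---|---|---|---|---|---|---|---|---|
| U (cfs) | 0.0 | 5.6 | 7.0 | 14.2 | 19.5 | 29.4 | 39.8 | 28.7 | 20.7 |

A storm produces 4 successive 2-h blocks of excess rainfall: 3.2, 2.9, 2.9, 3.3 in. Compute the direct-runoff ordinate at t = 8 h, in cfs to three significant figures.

By discrete convolution, Q_j = Σ (P_i / 1 in) · U_{j−i}.
At t = 8 h (j=4): Q = (3.2/1)·19.5 + (2.9/1)·14.2 + (2.9/1)·7.0 + (3.3/1)·5.6 = 142 cfs.

Q ≈ 142 cfs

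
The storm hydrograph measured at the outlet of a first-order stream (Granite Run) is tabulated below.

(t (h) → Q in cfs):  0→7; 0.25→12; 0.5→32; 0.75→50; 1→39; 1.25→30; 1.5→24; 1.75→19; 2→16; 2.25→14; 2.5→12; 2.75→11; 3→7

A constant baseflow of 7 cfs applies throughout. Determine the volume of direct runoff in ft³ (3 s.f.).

V ≈ 1.64 × 10^5 ft³

Direct-runoff ordinates (Q − Q_b): 0.0, 5.0, 25.0, 43.0, 32.0, 23.0, 17.0, 12.0, 9.0, 7.0, 5.0, 4.0, 0.0 cfs.
ΣQ_DR = 182.0 cfs.
With Δt = 0.25 h = 900 s, V = ΣQ_DR · Δt = 182.0 × 900 = 1.64 × 10^5 ft³.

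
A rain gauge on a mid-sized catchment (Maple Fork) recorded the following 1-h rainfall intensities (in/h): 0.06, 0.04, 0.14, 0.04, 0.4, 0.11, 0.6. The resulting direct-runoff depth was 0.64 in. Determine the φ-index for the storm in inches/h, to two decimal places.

Only the 2 blocks with intensity above φ contribute runoff: 0.4, 0.6 in/h.
Σ(I−φ)·Δt = d  ⇒  (0.4+0.6 − 2φ)·1 = 0.64
φ = (1.000 − 0.64/1) / 2 = 0.18 in/h.

φ ≈ 0.18 in/h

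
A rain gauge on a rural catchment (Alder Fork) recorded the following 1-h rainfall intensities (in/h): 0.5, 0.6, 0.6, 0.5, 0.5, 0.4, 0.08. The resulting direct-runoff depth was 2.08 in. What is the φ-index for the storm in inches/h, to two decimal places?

Only the 6 blocks with intensity above φ contribute runoff: 0.5, 0.6, 0.6, 0.5, 0.5, 0.4 in/h.
Σ(I−φ)·Δt = d  ⇒  (0.5+0.6+0.6+0.5+0.5+0.4 − 6φ)·1 = 2.08
φ = (3.100 − 2.08/1) / 6 = 0.17 in/h.

φ ≈ 0.17 in/h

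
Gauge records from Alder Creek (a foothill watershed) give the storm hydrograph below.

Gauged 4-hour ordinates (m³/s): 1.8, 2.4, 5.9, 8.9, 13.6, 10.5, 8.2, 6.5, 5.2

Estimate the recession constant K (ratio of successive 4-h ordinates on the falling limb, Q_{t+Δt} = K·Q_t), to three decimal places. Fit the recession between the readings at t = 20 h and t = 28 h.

Using the recession-limb readings at t = 20 h and t = 28 h: Q falls from 10.5 to 6.5 m³/s over 2 intervals.
K = (Q₂/Q₁)^(1/2) = (6.5/10.5)^(1/2) = 0.787.

K ≈ 0.787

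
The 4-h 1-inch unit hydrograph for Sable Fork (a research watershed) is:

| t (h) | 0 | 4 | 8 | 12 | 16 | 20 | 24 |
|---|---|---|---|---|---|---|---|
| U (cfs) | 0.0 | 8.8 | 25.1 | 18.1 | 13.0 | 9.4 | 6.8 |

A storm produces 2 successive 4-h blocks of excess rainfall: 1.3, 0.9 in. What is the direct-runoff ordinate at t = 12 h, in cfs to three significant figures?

Q ≈ 46.1 cfs

By discrete convolution, Q_j = Σ (P_i / 1 in) · U_{j−i}.
At t = 12 h (j=3): Q = (1.3/1)·18.1 + (0.9/1)·25.1 = 46.1 cfs.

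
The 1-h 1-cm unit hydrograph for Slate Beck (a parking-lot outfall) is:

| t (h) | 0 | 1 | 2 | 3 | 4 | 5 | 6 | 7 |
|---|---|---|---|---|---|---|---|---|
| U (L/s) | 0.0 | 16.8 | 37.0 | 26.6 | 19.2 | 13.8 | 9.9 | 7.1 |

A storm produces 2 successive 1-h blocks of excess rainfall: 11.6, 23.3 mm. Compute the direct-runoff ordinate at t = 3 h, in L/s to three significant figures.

Q ≈ 117 L/s

By discrete convolution, Q_j = Σ (P_i / 10 mm) · U_{j−i}.
At t = 3 h (j=3): Q = (11.6/10)·26.6 + (23.3/10)·37.0 = 117 L/s.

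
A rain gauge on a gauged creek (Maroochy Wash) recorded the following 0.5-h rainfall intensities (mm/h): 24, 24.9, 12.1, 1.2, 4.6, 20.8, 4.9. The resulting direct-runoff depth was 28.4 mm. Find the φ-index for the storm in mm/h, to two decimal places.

Only the 4 blocks with intensity above φ contribute runoff: 24, 24.9, 12.1, 20.8 mm/h.
Σ(I−φ)·Δt = d  ⇒  (24+24.9+12.1+20.8 − 4φ)·0.5 = 28.4
φ = (81.80 − 28.4/0.5) / 4 = 6.25 mm/h.

φ ≈ 6.25 mm/h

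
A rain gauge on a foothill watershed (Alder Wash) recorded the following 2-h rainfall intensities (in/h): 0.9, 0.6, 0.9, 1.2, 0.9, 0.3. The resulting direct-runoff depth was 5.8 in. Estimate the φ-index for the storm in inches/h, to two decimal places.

Only the 5 blocks with intensity above φ contribute runoff: 0.9, 0.6, 0.9, 1.2, 0.9 in/h.
Σ(I−φ)·Δt = d  ⇒  (0.9+0.6+0.9+1.2+0.9 − 5φ)·2 = 5.8
φ = (4.500 − 5.8/2) / 5 = 0.32 in/h.

φ ≈ 0.32 in/h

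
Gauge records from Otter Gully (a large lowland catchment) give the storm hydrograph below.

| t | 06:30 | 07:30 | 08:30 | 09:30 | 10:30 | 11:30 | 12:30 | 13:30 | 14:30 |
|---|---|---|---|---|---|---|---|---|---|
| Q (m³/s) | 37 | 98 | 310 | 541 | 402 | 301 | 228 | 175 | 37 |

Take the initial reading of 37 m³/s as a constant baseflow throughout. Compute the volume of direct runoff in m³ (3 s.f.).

Direct-runoff ordinates (Q − Q_b): 0.0, 61.0, 273.0, 504.0, 365.0, 264.0, 191.0, 138.0, 0.0 m³/s.
ΣQ_DR = 1796 m³/s.
With Δt = 1 h = 3600 s, V = ΣQ_DR · Δt = 1796 × 3600 = 6.47 × 10^6 m³.

V ≈ 6.47 × 10^6 m³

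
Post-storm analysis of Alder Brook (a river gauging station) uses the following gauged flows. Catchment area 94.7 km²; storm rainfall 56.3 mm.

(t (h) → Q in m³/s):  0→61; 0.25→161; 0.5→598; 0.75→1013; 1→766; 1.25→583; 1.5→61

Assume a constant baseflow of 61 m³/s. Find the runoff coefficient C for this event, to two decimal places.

C ≈ 0.48

ΣQ_DR = 2816 m³/s; V = ΣQ_DR·Δt = 2.534 × 10^6 m³.
Runoff depth d = V / A = 26.76 mm.
C = d / P = 26.76 / 56.3 = 0.48.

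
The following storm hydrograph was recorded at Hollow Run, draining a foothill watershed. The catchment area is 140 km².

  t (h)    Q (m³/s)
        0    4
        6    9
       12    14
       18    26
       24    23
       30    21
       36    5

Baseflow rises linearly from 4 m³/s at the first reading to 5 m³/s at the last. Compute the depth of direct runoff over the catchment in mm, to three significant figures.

Direct runoff: 0.00, 4.83, 9.67, 21.50, 18.33, 16.17, 0.00 m³/s; ΣQ_DR = 70.50 m³/s.
V = ΣQ_DR · Δt = 70.50 × 21600 s = 1.523 × 10^6 m³.
Over A = 140 km², depth = V / A = 10.9 mm.

d ≈ 10.9 mm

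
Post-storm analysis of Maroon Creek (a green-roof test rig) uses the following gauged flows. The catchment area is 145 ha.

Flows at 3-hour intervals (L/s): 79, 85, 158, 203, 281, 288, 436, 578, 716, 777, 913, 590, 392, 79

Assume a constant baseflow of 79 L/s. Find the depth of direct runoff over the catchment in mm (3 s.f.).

Direct runoff: 0.0, 6.0, 79.0, 124.0, 202.0, 209.0, 357.0, 499.0, 637.0, 698.0, 834.0, 511.0, 313.0, 0.0 L/s; ΣQ_DR = 4469 L/s.
V = ΣQ_DR · Δt = 4469 × 10800 s = 4.827 × 10^7 L.
Over A = 145 ha, depth = V / A = 33.3 mm.

d ≈ 33.3 mm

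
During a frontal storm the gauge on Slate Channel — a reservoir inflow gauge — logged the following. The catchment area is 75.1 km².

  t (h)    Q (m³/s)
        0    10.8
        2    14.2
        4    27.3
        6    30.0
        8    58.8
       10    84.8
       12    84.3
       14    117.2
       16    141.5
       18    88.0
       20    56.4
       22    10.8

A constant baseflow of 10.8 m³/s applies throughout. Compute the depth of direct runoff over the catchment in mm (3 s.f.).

Direct runoff: 0.0, 3.4, 16.5, 19.2, 48.0, 74.0, 73.5, 106.4, 130.7, 77.2, 45.6, 0.0 m³/s; ΣQ_DR = 594.5 m³/s.
V = ΣQ_DR · Δt = 594.5 × 7200 s = 4.280 × 10^6 m³.
Over A = 75.1 km², depth = V / A = 57.0 mm.

d ≈ 57.0 mm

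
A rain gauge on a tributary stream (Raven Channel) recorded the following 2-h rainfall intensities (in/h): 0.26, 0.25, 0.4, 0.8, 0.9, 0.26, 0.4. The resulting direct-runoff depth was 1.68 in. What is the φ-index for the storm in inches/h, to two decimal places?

Only the 2 blocks with intensity above φ contribute runoff: 0.8, 0.9 in/h.
Σ(I−φ)·Δt = d  ⇒  (0.8+0.9 − 2φ)·2 = 1.68
φ = (1.700 − 1.68/2) / 2 = 0.43 in/h.

φ ≈ 0.43 in/h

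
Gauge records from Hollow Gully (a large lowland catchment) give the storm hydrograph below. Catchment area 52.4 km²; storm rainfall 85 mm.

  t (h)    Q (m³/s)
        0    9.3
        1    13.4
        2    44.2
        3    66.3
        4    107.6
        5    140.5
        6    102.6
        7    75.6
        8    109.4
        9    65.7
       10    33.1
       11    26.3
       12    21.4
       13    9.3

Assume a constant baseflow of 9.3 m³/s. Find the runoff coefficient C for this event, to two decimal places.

ΣQ_DR = 694.5 m³/s; V = ΣQ_DR·Δt = 2.500 × 10^6 m³.
Runoff depth d = V / A = 47.71 mm.
C = d / P = 47.71 / 85 = 0.56.

C ≈ 0.56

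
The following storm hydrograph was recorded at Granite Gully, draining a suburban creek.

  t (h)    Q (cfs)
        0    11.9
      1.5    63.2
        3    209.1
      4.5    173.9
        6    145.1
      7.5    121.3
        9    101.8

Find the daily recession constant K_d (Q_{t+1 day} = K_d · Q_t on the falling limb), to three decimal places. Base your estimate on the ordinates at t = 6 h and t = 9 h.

Between t = 6 h and t = 9 h the flow falls from 145.1 to 101.8 cfs over 2×1.5 h = 3 h.
Per-interval ratio K = (101.8/145.1)^(1/2) = 0.8376; K_d = K^(24/1.5) = 0.059.

K_d ≈ 0.059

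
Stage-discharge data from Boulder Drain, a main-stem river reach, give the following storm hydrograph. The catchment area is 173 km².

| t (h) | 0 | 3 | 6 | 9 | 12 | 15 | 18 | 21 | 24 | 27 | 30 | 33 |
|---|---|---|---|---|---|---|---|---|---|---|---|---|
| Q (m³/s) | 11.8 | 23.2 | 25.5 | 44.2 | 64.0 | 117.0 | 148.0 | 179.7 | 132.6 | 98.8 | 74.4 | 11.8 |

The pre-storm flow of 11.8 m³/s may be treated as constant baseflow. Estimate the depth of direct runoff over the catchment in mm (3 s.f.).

d ≈ 49.3 mm

Direct runoff: 0.0, 11.4, 13.7, 32.4, 52.2, 105.2, 136.2, 167.9, 120.8, 87.0, 62.6, 0.0 m³/s; ΣQ_DR = 789.4 m³/s.
V = ΣQ_DR · Δt = 789.4 × 10800 s = 8.526 × 10^6 m³.
Over A = 173 km², depth = V / A = 49.3 mm.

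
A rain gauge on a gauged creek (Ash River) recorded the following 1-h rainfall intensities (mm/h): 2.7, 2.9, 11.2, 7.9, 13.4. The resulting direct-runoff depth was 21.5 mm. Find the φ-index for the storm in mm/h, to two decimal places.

φ ≈ 3.67 mm/h

Only the 3 blocks with intensity above φ contribute runoff: 11.2, 7.9, 13.4 mm/h.
Σ(I−φ)·Δt = d  ⇒  (11.2+7.9+13.4 − 3φ)·1 = 21.5
φ = (32.50 − 21.5/1) / 3 = 3.67 mm/h.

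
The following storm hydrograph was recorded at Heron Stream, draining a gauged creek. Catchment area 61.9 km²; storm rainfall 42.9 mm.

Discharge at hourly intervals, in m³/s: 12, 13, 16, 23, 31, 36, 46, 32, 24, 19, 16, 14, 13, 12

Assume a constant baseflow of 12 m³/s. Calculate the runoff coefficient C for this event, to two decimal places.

ΣQ_DR = 139.0 m³/s; V = ΣQ_DR·Δt = 5.004 × 10^5 m³.
Runoff depth d = V / A = 8.084 mm.
C = d / P = 8.084 / 42.9 = 0.19.

C ≈ 0.19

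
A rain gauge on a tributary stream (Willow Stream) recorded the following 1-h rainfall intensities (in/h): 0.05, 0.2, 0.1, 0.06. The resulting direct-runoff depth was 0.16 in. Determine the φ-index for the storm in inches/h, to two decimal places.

φ ≈ 0.07 in/h

Only the 2 blocks with intensity above φ contribute runoff: 0.2, 0.1 in/h.
Σ(I−φ)·Δt = d  ⇒  (0.2+0.1 − 2φ)·1 = 0.16
φ = (0.3000 − 0.16/1) / 2 = 0.07 in/h.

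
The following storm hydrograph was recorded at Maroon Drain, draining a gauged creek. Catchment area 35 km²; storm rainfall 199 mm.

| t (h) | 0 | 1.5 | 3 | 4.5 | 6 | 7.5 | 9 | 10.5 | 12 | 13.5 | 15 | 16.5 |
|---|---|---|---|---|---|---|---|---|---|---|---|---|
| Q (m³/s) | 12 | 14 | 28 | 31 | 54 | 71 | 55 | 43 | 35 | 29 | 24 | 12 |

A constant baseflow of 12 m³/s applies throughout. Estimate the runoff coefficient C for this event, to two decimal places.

C ≈ 0.20

ΣQ_DR = 264.0 m³/s; V = ΣQ_DR·Δt = 1.426 × 10^6 m³.
Runoff depth d = V / A = 40.73 mm.
C = d / P = 40.73 / 199 = 0.20.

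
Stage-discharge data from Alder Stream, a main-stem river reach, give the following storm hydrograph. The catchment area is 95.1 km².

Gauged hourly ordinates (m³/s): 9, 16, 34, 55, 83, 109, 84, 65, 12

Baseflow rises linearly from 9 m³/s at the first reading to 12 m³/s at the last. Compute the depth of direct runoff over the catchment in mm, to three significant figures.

d ≈ 14.1 mm

Direct runoff: 0.00, 6.62, 24.25, 44.88, 72.50, 98.12, 72.75, 53.38, 0.00 m³/s; ΣQ_DR = 372.5 m³/s.
V = ΣQ_DR · Δt = 372.5 × 3600 s = 1.341 × 10^6 m³.
Over A = 95.1 km², depth = V / A = 14.1 mm.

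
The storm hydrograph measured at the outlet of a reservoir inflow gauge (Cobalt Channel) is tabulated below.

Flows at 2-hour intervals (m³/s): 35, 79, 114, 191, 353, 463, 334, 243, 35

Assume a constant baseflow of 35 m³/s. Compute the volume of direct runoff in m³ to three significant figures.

V ≈ 1.10 × 10^7 m³

Direct-runoff ordinates (Q − Q_b): 0.0, 44.0, 79.0, 156.0, 318.0, 428.0, 299.0, 208.0, 0.0 m³/s.
ΣQ_DR = 1532 m³/s.
With Δt = 2 h = 7200 s, V = ΣQ_DR · Δt = 1532 × 7200 = 1.10 × 10^7 m³.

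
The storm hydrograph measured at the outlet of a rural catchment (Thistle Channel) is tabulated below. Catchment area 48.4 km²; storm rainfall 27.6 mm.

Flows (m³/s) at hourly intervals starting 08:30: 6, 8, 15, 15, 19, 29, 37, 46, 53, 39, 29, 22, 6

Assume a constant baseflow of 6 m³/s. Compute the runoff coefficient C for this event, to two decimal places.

C ≈ 0.66

ΣQ_DR = 246.0 m³/s; V = ΣQ_DR·Δt = 8.856 × 10^5 m³.
Runoff depth d = V / A = 18.30 mm.
C = d / P = 18.30 / 27.6 = 0.66.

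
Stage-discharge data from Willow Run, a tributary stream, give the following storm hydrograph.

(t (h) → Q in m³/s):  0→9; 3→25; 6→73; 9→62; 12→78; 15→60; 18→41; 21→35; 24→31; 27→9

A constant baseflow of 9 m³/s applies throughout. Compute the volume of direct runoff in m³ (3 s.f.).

Direct-runoff ordinates (Q − Q_b): 0.0, 16.0, 64.0, 53.0, 69.0, 51.0, 32.0, 26.0, 22.0, 0.0 m³/s.
ΣQ_DR = 333.0 m³/s.
With Δt = 3 h = 10800 s, V = ΣQ_DR · Δt = 333.0 × 10800 = 3.60 × 10^6 m³.

V ≈ 3.60 × 10^6 m³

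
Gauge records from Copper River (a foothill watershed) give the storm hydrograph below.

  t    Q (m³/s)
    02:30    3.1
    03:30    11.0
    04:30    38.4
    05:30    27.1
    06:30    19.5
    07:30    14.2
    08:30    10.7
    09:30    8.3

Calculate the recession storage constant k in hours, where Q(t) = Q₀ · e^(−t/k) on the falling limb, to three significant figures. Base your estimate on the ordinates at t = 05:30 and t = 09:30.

k ≈ 3.38 h

On the falling limb, Q drops from 27.1 to 8.3 m³/s between t = 05:30 and t = 09:30 (Δt = 4 h).
k = −Δt / ln(Q₂/Q₁) = −4 / ln(8.3/27.1) = 3.38 h.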